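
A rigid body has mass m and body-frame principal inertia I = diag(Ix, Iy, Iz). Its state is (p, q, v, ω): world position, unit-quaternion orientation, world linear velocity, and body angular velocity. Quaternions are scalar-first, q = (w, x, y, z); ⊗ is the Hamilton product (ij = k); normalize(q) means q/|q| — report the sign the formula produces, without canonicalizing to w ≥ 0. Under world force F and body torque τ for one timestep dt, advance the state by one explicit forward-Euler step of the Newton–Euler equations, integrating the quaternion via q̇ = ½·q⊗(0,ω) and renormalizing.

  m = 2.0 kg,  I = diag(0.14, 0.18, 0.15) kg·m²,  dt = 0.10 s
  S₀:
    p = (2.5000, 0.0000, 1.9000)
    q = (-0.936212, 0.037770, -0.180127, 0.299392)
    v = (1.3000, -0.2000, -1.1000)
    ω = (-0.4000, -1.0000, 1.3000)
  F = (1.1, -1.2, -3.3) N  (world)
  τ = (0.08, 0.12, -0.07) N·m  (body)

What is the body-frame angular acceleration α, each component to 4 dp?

precession coupling ω×(Iω) = (0.0390, 0.0052, 0.0160)
α = I⁻¹(τ − ω×Iω) = (0.2929, 0.6378, -0.5733)

α = (0.2929, 0.6378, -0.5733)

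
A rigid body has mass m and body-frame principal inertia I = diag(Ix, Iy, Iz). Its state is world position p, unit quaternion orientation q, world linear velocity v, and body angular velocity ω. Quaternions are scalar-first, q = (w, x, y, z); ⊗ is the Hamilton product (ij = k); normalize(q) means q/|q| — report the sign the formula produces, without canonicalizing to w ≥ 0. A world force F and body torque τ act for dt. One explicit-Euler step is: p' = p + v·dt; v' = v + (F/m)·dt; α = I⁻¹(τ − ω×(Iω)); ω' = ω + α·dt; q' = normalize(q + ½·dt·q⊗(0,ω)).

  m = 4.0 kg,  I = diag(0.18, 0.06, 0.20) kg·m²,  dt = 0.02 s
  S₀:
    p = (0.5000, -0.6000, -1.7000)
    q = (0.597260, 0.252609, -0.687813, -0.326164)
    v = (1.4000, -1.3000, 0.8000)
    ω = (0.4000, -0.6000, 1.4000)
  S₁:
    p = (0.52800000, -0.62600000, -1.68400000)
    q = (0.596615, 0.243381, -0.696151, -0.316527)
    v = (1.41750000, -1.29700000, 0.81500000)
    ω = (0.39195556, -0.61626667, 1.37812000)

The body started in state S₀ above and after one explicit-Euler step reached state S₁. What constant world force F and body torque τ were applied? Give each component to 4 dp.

F = (3.5000, 0.6000, 3.0000)
τ = (-0.1900, -0.0600, -0.1900)

velocity change Δv = (0.01750000, 0.00300000, 0.01500000)
F = m·Δv/dt = (3.5000, 0.6000, 3.0000)
ω₁ − ω₀ = (-0.00804444, -0.01626667, -0.02188000)
gyro term ω₀×Iω₀ = (-0.1176, -0.0112, 0.0288)
applied torque τ = (-0.1900, -0.0600, -0.1900)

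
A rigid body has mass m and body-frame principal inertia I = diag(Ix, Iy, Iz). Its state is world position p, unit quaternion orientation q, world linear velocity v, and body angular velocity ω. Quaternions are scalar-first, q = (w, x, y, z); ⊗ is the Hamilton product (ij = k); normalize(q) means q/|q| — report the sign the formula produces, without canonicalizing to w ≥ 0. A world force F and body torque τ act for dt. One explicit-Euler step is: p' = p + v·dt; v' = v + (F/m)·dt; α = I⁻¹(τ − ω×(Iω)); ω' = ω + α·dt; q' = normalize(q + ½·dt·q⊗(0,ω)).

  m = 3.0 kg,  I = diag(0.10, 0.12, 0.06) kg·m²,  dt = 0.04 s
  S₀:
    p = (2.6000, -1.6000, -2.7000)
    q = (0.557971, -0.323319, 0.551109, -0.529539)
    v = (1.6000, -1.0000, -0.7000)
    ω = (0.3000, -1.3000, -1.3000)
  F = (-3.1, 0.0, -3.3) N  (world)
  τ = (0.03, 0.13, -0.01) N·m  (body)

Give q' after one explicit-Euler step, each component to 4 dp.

Hamilton product q⊗(0,ω) = (0.1250367, -1.2374511, -1.3045387, -0.4703803)
updated quaternion q' = (0.5601, -0.3478, 0.5247, -0.5386)

q' = (0.5601, -0.3478, 0.5247, -0.5386)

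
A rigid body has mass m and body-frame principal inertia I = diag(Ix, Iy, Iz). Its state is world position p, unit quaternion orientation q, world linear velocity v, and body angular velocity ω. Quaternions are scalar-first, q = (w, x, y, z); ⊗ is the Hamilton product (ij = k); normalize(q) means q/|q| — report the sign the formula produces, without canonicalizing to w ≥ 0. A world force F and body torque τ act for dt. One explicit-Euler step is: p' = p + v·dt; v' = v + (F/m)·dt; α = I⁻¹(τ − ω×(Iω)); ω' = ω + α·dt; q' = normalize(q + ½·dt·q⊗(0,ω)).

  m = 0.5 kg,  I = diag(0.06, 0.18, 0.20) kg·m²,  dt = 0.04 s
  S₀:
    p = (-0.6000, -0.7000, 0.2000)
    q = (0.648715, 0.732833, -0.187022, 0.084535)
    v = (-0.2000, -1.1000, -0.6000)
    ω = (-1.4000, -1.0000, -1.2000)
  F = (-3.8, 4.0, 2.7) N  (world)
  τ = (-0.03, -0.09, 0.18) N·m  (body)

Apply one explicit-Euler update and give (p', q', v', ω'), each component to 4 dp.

p' = (-0.6080, -0.7440, 0.1760)
q' = (0.6669, 0.7202, -0.1846, 0.0490)
v' = (-0.5040, -0.7800, -0.3840)
ω' = (-1.4360, -0.9677, -1.1976)

a = (-7.6000, 8.0000, 5.4000)
new position p' = (-0.6080, -0.7440, 0.1760)
v' = v + a·dt = (-0.5040, -0.7800, -0.3840)
α = I⁻¹(τ − ω×Iω) = (-0.9000, 0.8067, 0.0600)
ω + α·dt = (-1.4360, -0.9677, -1.1976)
Hamilton product q⊗(0,ω) = (0.9403862, -0.5992396, 0.1123356, -1.7731218)
updated quaternion q' = (0.6669, 0.7202, -0.1846, 0.0490)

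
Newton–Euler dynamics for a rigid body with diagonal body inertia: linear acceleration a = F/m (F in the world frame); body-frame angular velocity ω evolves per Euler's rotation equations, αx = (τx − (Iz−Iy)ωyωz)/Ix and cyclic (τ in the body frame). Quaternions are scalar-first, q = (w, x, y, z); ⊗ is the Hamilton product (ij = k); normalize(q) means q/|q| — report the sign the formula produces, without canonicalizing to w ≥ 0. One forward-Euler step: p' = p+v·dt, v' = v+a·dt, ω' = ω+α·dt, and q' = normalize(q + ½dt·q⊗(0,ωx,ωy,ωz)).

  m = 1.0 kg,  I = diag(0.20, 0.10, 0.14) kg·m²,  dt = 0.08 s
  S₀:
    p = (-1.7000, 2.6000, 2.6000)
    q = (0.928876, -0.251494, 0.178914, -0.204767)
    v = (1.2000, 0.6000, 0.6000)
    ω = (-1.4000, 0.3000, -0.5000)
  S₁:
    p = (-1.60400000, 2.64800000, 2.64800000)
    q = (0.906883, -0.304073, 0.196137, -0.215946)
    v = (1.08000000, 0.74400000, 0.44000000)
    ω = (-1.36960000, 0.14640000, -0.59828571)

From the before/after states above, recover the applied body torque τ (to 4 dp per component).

τ = (0.0700, -0.1500, -0.1300)

ω₁ − ω₀ = (0.03040000, -0.15360000, -0.09828571)
τ = I·(Δω/dt) + ω₀×(Iω₀) = (0.0700, -0.1500, -0.1300)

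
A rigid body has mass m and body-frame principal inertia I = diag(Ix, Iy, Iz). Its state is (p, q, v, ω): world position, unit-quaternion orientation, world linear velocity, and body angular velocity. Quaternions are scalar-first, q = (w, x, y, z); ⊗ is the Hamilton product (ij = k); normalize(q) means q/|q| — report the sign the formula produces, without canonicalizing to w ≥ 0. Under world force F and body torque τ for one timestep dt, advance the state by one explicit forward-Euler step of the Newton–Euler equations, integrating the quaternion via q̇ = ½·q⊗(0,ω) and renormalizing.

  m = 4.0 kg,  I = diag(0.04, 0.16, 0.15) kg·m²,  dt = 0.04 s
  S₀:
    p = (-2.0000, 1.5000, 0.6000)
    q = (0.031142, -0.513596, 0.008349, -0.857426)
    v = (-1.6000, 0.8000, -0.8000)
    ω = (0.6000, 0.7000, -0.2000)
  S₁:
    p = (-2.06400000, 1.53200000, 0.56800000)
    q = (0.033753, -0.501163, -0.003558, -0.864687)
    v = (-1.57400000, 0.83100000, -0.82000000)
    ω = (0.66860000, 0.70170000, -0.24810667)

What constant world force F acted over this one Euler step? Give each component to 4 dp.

Δv = v₁−v₀ = (0.02600000, 0.03100000, -0.02000000)
applied force F = (2.6000, 3.1000, -2.0000)

F = (2.6000, 3.1000, -2.0000)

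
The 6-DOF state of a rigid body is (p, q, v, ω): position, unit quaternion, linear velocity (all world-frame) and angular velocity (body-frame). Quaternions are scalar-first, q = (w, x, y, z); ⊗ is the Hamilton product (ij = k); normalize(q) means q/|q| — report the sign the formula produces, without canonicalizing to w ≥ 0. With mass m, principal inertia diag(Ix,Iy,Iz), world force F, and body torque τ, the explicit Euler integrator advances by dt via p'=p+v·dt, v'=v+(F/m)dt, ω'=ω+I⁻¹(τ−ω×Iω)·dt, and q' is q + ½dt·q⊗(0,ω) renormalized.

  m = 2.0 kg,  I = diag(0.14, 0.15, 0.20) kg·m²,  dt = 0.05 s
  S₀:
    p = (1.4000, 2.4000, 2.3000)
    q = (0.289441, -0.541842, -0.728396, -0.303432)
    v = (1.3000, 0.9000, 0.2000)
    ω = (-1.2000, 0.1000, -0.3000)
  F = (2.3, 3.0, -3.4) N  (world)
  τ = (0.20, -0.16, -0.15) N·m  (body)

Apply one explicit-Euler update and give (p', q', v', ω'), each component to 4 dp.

p' = (1.4650, 2.4450, 2.3100)
q' = (0.2726, -0.5440, -0.7223, -0.3287)
v' = (1.3575, 0.9750, 0.1150)
ω' = (-1.1280, 0.0539, -0.3372)

ω×(Iω) gyroscopic = (-0.0015, -0.0216, -0.0012)
α = I⁻¹(τ − ω×Iω) = (1.4393, -0.9227, -0.7440)
ω + α·dt = (-1.1280, 0.0539, -0.3372)
q⊗(0,ω) = (-0.6684004, -0.0984672, 0.2305099, -1.0150917)
q' = normalize(q + ½dt·q⊗(0,ω)) = (0.2726, -0.5440, -0.7223, -0.3287)
p' = p + v·dt = (1.4650, 2.4450, 2.3100)
v + (F/m)dt = (1.3575, 0.9750, 0.1150)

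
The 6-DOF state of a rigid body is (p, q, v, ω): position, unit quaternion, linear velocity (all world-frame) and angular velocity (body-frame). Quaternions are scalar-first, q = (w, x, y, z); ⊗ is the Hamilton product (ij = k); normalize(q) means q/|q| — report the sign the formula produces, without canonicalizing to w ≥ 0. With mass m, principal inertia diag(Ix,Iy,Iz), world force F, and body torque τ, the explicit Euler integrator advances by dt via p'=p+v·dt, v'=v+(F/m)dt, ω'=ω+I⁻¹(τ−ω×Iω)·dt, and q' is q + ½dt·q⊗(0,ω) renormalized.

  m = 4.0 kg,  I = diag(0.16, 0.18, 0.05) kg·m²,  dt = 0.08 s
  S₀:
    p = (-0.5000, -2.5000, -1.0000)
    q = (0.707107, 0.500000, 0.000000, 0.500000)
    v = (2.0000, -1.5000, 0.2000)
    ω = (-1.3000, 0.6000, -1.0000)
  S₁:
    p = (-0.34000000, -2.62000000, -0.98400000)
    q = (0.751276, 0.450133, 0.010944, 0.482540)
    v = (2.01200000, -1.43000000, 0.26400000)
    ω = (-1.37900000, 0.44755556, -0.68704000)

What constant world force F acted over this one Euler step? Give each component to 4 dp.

F = (0.6000, 3.5000, 3.2000)

v₁ − v₀ = (0.01200000, 0.07000000, 0.06400000)
F = m·Δv/dt = (0.6000, 3.5000, 3.2000)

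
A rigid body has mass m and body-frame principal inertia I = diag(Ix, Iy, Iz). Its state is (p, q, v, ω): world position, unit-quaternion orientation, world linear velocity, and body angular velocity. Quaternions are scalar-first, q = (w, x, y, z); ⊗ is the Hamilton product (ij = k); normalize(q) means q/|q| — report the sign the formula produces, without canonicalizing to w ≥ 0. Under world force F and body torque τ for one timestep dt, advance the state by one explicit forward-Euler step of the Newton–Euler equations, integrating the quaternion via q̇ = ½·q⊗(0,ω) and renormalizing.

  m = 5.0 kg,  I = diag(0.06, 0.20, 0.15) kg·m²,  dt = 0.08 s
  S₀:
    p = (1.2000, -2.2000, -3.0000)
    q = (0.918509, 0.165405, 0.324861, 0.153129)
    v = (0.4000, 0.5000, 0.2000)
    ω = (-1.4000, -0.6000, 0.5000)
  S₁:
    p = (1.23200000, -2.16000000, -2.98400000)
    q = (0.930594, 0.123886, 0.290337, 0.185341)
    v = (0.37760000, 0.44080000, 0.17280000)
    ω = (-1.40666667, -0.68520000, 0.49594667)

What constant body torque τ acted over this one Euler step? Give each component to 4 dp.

τ = (0.0100, -0.1500, 0.1100)

Δω = ω₁−ω₀ = (-0.00666667, -0.08520000, -0.00405333)
applied torque τ = (0.0100, -0.1500, 0.1100)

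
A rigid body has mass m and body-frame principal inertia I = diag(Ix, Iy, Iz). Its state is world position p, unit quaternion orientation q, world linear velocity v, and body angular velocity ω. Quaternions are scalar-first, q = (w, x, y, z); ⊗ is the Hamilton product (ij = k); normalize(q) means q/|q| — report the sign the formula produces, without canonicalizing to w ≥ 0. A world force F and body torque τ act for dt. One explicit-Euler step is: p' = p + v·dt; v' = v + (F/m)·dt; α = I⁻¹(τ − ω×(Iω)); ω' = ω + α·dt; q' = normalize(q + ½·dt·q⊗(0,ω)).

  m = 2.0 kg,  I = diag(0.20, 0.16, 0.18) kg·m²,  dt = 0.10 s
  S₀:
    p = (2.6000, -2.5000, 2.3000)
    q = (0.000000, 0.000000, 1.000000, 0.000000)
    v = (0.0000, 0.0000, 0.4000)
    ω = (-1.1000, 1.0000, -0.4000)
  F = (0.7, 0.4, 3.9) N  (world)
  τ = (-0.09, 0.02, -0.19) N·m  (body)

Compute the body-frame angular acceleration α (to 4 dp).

gyro term ω×Iω = (-0.0080, 0.0088, 0.0440)
angular accel α = (-0.4100, 0.0700, -1.3000)

α = (-0.4100, 0.0700, -1.3000)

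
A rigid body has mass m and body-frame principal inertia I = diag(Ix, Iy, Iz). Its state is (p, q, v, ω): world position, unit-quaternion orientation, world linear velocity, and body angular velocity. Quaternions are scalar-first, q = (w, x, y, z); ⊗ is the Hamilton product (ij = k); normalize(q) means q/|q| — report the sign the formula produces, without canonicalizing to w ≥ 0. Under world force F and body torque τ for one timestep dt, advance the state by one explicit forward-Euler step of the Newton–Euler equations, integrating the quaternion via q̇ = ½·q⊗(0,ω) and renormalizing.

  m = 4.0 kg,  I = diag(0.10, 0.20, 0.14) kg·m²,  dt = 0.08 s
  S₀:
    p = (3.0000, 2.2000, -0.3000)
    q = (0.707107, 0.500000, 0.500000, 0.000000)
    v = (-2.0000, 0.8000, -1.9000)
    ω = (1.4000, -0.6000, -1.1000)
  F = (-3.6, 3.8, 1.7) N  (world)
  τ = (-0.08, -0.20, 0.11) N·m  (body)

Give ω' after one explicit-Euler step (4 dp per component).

ω' = (1.3677, -0.7046, -0.9891)

(τ − ω×Iω)/I = (-0.4040, -1.3080, 1.3857)
new body rate ω' = (1.3677, -0.7046, -0.9891)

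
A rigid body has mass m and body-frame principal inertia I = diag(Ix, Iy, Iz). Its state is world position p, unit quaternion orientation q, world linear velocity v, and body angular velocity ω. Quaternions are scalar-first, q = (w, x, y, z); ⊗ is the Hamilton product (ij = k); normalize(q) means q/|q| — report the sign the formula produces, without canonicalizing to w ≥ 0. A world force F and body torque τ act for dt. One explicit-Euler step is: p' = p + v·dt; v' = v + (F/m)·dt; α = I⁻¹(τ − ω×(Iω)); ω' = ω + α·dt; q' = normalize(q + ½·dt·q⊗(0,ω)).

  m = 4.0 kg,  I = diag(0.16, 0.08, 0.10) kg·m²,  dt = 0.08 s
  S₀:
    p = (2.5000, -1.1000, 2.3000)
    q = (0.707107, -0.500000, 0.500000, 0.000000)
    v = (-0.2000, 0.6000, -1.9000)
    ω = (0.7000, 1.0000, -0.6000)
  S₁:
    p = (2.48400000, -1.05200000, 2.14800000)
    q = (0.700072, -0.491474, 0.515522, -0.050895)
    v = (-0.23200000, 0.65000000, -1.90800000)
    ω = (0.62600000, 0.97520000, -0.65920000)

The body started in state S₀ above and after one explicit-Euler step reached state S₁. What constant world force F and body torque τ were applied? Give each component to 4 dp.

F = (-1.6000, 2.5000, -0.4000)
τ = (-0.1600, -0.0500, -0.1300)

ω₁ − ω₀ = (-0.07400000, -0.02480000, -0.05920000)
I·α + gyro = (-0.1600, -0.0500, -0.1300)
velocity change Δv = (-0.03200000, 0.05000000, -0.00800000)
m·(v₁−v₀)/dt = (-1.6000, 2.5000, -0.4000)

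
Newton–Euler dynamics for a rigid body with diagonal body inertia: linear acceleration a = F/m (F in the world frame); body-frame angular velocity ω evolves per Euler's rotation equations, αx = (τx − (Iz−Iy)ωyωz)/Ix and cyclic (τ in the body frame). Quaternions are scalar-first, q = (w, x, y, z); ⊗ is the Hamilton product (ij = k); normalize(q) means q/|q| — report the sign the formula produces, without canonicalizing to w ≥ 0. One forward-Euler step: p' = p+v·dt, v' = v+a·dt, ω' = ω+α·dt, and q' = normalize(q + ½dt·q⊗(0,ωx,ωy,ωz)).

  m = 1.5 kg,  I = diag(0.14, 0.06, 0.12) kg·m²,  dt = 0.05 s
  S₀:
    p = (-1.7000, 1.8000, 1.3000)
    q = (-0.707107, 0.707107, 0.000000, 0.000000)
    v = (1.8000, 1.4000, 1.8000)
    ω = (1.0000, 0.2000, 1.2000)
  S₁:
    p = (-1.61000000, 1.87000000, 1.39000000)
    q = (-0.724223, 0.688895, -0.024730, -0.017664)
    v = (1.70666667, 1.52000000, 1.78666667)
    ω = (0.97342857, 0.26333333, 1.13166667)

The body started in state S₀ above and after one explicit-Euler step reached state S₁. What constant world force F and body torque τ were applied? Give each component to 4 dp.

F = (-2.8000, 3.6000, -0.4000)
τ = (-0.0600, 0.1000, -0.1800)

Δv = v₁−v₀ = (-0.09333333, 0.12000000, -0.01333333)
applied force F = (-2.8000, 3.6000, -0.4000)
ω₁ − ω₀ = (-0.02657143, 0.06333333, -0.06833333)
applied torque τ = (-0.0600, 0.1000, -0.1800)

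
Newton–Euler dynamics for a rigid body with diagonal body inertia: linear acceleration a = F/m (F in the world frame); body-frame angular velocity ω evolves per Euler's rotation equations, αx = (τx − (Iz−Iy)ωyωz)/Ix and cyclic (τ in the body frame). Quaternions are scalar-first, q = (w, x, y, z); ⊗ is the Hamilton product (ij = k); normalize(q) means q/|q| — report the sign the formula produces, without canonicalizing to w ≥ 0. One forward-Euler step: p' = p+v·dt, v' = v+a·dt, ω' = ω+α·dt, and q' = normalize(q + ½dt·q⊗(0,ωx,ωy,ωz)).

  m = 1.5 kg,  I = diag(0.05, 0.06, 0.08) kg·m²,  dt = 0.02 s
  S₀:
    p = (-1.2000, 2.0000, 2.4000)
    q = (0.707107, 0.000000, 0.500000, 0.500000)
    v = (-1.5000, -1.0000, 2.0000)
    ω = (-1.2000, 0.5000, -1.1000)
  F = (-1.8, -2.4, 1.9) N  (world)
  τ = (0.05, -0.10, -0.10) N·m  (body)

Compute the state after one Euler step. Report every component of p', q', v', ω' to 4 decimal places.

p' = (-1.2300, 1.9800, 2.4400)
q' = (0.7100, -0.0165, 0.4975, 0.4981)
v' = (-1.5240, -1.0320, 2.0253)
ω' = (-1.1756, 0.4799, -1.1235)

new position p' = (-1.2300, 1.9800, 2.4400)
v + (F/m)dt = (-1.5240, -1.0320, 2.0253)
(τ − ω×Iω)/I = (1.2200, -1.0067, -1.1750)
ω' = ω + α·dt = (-1.1756, 0.4799, -1.1235)
Hamilton product q⊗(0,ω) = (0.3000000, -1.6485284, -0.2464465, -0.1778177)
updated quaternion q' = (0.7100, -0.0165, 0.4975, 0.4981)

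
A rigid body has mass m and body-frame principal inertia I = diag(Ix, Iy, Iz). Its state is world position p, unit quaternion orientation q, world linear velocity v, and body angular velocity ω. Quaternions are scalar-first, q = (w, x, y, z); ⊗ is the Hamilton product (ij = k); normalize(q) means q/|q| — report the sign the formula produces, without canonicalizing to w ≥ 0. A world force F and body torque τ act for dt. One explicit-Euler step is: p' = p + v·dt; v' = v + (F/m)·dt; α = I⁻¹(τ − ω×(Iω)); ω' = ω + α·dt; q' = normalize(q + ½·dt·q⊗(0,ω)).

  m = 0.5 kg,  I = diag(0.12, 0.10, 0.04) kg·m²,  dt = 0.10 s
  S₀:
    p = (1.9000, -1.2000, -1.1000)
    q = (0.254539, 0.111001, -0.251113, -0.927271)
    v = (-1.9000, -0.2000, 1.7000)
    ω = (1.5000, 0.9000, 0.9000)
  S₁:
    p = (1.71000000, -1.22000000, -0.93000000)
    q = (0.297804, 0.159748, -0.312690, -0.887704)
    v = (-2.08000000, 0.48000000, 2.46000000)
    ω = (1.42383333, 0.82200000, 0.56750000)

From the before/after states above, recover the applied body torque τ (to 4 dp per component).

τ = (-0.1400, 0.0300, -0.1600)

Δω = ω₁−ω₀ = (-0.07616667, -0.07800000, -0.33250000)
precession coupling = (-0.0486, 0.1080, -0.0270)
I·α + gyro = (-0.1400, 0.0300, -0.1600)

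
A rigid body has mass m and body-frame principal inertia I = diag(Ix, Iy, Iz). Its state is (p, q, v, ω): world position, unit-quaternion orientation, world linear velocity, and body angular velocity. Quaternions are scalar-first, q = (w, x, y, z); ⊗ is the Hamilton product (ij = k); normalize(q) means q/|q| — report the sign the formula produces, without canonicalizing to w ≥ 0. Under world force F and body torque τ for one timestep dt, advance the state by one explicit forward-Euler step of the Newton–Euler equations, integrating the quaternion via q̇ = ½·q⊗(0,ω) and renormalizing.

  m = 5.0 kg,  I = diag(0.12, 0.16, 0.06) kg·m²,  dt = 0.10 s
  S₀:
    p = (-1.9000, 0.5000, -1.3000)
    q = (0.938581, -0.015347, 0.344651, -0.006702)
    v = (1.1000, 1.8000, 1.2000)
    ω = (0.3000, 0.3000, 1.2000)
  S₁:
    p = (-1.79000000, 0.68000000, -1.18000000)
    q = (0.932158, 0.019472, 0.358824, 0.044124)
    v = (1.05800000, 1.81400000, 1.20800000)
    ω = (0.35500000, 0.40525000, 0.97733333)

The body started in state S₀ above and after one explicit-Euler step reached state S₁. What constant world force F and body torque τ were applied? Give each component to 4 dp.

Δω = ω₁−ω₀ = (0.05500000, 0.10525000, -0.22266667)
gyro term ω₀×Iω₀ = (-0.0360, 0.0216, 0.0036)
I·α + gyro = (0.0300, 0.1900, -0.1300)
Δv = v₁−v₀ = (-0.04200000, 0.01400000, 0.00800000)
m·(v₁−v₀)/dt = (-2.1000, 0.7000, 0.4000)

F = (-2.1000, 0.7000, 0.4000)
τ = (0.0300, 0.1900, -0.1300)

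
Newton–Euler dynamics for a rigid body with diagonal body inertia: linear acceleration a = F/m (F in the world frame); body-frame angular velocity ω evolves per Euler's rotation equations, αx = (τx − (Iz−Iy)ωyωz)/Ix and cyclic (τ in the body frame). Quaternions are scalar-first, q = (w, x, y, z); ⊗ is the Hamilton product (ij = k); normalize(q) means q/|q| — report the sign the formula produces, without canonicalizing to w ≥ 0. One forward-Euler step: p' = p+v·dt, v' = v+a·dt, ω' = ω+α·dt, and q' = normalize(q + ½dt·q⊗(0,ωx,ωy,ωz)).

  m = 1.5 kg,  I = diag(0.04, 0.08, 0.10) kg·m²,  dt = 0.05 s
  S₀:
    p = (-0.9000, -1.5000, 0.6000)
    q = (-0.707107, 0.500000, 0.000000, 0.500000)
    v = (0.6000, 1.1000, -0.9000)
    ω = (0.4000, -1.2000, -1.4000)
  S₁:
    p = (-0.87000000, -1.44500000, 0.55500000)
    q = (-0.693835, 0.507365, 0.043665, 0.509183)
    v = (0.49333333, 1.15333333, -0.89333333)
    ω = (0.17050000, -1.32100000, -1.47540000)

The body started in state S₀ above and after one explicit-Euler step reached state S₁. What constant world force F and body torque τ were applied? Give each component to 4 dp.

velocity change Δv = (-0.10666667, 0.05333333, 0.00666667)
applied force F = (-3.2000, 1.6000, 0.2000)
Δω = ω₁−ω₀ = (-0.22950000, -0.12100000, -0.07540000)
precession coupling = (0.0336, 0.0336, -0.0192)
I·α + gyro = (-0.1500, -0.1600, -0.1700)

F = (-3.2000, 1.6000, 0.2000)
τ = (-0.1500, -0.1600, -0.1700)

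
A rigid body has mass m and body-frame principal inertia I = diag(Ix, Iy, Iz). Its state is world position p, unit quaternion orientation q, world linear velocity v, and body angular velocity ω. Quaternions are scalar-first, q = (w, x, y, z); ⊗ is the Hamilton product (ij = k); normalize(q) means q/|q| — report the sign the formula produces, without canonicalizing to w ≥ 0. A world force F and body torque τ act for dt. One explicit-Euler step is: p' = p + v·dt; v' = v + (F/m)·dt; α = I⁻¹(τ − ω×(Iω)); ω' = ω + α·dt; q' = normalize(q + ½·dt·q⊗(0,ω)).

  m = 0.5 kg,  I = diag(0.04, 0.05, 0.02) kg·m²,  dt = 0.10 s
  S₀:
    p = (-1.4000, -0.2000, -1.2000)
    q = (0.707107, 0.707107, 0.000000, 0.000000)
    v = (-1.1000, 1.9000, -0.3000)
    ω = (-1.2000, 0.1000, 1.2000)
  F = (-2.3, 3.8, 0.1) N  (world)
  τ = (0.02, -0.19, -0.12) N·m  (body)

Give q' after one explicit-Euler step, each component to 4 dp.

Hamilton product q⊗(0,ω) = (0.8485284, -0.8485284, -0.7778177, 0.9192391)
q' = normalize(q + ½dt·q⊗(0,ω)) = (0.7468, 0.6623, -0.0388, 0.0458)

q' = (0.7468, 0.6623, -0.0388, 0.0458)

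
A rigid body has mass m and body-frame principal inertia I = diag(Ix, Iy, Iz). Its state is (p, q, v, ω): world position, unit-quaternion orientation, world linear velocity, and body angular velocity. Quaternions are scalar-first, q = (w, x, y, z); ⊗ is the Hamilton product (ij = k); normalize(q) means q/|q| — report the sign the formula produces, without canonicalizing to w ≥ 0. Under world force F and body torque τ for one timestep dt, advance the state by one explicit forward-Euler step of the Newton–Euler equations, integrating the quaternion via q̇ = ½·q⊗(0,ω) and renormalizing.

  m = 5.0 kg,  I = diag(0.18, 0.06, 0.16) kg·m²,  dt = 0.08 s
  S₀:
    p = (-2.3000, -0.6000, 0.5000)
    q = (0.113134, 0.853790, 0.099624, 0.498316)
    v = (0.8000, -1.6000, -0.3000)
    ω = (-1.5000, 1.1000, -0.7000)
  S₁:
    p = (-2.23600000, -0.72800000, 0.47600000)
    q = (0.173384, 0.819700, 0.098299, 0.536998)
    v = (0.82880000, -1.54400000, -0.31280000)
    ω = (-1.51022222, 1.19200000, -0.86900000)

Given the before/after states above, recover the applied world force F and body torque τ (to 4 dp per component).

F = (1.8000, 3.5000, -0.8000)
τ = (-0.1000, 0.0900, -0.1400)

Δv = v₁−v₀ = (0.02880000, 0.05600000, -0.01280000)
applied force F = (1.8000, 3.5000, -0.8000)
Δω = ω₁−ω₀ = (-0.01022222, 0.09200000, -0.16900000)
τ = I·(Δω/dt) + ω₀×(Iω₀) = (-0.1000, 0.0900, -0.1400)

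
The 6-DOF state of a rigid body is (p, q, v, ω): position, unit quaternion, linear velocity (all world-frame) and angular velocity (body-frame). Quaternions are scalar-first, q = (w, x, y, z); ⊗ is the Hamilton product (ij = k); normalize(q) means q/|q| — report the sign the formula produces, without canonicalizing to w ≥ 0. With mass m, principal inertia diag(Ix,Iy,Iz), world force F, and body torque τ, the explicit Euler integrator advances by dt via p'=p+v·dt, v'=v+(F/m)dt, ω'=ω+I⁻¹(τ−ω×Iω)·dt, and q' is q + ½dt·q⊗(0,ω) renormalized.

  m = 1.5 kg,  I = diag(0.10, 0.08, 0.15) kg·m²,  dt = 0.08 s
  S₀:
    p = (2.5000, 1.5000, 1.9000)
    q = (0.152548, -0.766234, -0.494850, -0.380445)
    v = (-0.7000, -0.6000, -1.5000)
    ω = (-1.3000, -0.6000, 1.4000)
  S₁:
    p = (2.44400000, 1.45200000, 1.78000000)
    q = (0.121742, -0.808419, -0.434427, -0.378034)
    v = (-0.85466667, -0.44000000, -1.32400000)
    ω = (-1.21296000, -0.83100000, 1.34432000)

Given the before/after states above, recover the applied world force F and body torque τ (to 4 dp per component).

velocity change Δv = (-0.15466667, 0.16000000, 0.17600000)
applied force F = (-2.9000, 3.0000, 3.3000)
ω₁ − ω₀ = (0.08704000, -0.23100000, -0.05568000)
gyro term ω₀×Iω₀ = (-0.0588, 0.0910, -0.0156)
I·α + gyro = (0.0500, -0.1400, -0.1200)

F = (-2.9000, 3.0000, 3.3000)
τ = (0.0500, -0.1400, -0.1200)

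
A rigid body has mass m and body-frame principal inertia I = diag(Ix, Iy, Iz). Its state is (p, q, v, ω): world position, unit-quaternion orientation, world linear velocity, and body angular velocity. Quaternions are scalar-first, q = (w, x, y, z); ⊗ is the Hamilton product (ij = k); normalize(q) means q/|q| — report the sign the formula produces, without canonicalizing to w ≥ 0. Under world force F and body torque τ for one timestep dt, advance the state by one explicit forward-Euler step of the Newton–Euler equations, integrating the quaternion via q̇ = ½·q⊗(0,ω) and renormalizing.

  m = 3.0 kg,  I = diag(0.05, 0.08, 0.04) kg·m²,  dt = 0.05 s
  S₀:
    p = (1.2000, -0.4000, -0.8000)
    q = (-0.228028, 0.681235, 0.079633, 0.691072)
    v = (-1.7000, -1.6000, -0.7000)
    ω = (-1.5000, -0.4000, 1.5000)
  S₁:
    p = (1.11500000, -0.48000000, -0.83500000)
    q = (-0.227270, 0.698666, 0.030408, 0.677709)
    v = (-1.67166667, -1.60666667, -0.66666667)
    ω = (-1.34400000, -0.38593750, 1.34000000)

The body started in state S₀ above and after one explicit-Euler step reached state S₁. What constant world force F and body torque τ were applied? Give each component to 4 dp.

F = (1.7000, -0.4000, 2.0000)
τ = (0.1800, 0.0000, -0.1100)

Δω = ω₁−ω₀ = (0.15600000, 0.01406250, -0.16000000)
gyro term ω₀×Iω₀ = (0.0240, -0.0225, 0.0180)
applied torque τ = (0.1800, 0.0000, -0.1100)
velocity change Δv = (0.02833333, -0.00666667, 0.03333333)
applied force F = (1.7000, -0.4000, 2.0000)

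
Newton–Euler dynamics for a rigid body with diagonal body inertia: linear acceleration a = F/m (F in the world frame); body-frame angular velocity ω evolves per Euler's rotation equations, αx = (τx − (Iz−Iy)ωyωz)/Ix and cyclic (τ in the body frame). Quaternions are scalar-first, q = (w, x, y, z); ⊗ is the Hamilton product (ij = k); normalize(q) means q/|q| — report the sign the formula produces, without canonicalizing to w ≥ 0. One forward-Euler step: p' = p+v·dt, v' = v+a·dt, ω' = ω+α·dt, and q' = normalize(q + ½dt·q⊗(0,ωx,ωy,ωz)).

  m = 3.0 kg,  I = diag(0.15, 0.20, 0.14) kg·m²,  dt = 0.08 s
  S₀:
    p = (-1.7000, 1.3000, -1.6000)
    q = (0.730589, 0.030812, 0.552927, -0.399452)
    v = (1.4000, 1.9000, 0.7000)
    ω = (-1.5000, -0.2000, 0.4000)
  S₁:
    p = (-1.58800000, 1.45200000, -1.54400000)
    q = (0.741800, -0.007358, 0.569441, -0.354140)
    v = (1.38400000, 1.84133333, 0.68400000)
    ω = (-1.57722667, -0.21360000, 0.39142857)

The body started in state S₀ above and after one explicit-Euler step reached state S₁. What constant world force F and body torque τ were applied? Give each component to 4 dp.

velocity change Δv = (-0.01600000, -0.05866667, -0.01600000)
applied force F = (-0.6000, -2.2000, -0.6000)
rate change Δω = (-0.07722667, -0.01360000, -0.00857143)
gyro term ω₀×Iω₀ = (0.0048, -0.0060, 0.0150)
applied torque τ = (-0.1400, -0.0400, 0.0000)

F = (-0.6000, -2.2000, -0.6000)
τ = (-0.1400, -0.0400, 0.0000)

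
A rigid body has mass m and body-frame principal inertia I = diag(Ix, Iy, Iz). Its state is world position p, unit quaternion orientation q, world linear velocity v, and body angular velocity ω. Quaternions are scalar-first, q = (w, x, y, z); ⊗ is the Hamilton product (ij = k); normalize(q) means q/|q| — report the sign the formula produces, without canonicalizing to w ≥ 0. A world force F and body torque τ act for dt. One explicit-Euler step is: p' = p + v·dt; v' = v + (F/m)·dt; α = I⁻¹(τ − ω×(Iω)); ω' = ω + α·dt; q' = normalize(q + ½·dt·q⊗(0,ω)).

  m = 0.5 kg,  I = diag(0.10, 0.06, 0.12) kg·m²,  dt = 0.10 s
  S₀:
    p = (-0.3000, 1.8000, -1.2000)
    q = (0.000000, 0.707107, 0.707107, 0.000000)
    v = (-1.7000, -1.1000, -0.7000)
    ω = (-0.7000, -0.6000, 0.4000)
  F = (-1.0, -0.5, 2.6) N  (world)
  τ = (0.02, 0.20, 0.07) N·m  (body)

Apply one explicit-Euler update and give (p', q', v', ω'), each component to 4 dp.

p + v·dt = (-0.4700, 1.6900, -1.2700)
v + (F/m)dt = (-1.9000, -1.2000, -0.1800)
(τ − ω×Iω)/I = (0.3440, 3.2400, 0.7233)
ω' = ω + α·dt = (-0.6656, -0.2760, 0.4723)
Hamilton product q⊗(0,ω) = (0.9192391, 0.2828428, -0.2828428, 0.0707107)
q + ½dt·q⊗(0,ω), renormalized = (0.0459, 0.7203, 0.6921, 0.0035)

p' = (-0.4700, 1.6900, -1.2700)
q' = (0.0459, 0.7203, 0.6921, 0.0035)
v' = (-1.9000, -1.2000, -0.1800)
ω' = (-0.6656, -0.2760, 0.4723)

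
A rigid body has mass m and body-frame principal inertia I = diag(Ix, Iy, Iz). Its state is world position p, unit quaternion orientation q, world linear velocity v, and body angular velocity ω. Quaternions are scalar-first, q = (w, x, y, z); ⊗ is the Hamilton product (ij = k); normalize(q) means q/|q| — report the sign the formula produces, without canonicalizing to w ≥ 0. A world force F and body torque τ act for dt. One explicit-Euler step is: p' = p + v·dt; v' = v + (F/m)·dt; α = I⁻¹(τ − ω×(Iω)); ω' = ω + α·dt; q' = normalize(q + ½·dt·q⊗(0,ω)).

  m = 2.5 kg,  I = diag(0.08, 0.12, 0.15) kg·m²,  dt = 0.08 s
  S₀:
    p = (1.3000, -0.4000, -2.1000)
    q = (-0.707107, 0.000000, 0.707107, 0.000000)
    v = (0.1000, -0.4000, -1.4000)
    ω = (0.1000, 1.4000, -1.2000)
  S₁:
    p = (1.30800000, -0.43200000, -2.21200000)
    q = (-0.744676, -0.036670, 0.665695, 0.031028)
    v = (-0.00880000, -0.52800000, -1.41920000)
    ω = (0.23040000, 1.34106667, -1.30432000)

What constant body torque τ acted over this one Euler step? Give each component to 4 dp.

τ = (0.0800, -0.0800, -0.1900)

rate change Δω = (0.13040000, -0.05893333, -0.10432000)
ω₀×(Iω₀) = (-0.0504, 0.0084, 0.0056)
applied torque τ = (0.0800, -0.0800, -0.1900)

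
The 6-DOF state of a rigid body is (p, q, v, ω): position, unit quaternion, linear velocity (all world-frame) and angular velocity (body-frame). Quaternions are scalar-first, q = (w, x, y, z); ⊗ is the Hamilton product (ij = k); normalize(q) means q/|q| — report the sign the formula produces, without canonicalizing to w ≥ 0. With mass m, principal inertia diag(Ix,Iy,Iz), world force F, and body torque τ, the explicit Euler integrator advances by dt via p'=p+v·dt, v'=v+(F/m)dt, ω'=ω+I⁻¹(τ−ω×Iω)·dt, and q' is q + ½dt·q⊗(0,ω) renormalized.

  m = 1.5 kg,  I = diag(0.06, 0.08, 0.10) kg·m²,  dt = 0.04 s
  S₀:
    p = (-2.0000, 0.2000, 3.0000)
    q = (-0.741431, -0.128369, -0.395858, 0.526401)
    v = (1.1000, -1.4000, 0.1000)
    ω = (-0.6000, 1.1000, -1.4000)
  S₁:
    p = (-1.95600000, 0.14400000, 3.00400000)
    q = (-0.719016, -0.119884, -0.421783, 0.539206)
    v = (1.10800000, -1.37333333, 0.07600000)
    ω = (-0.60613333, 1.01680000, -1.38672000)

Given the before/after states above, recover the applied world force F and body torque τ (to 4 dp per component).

ω₁ − ω₀ = (-0.00613333, -0.08320000, 0.01328000)
τ = I·(Δω/dt) + ω₀×(Iω₀) = (-0.0400, -0.2000, 0.0200)
v₁ − v₀ = (0.00800000, 0.02666667, -0.02400000)
applied force F = (0.3000, 1.0000, -0.9000)

F = (0.3000, 1.0000, -0.9000)
τ = (-0.0400, -0.2000, 0.0200)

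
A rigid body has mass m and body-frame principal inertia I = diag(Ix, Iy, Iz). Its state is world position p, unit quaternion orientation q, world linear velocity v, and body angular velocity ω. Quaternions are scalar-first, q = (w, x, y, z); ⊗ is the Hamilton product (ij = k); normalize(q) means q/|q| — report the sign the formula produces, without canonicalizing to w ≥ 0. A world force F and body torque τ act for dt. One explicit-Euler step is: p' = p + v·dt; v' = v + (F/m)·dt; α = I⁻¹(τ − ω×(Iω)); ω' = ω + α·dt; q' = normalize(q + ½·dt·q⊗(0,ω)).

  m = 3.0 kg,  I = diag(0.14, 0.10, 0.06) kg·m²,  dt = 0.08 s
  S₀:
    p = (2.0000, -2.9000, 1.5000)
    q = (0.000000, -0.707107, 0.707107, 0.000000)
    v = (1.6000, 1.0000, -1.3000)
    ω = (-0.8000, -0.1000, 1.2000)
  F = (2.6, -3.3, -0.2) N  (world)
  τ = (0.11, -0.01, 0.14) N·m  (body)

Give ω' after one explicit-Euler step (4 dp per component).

ω' = (-0.7399, -0.0466, 1.3909)

(τ − ω×Iω)/I = (0.7514, 0.6680, 2.3867)
ω + α·dt = (-0.7399, -0.0466, 1.3909)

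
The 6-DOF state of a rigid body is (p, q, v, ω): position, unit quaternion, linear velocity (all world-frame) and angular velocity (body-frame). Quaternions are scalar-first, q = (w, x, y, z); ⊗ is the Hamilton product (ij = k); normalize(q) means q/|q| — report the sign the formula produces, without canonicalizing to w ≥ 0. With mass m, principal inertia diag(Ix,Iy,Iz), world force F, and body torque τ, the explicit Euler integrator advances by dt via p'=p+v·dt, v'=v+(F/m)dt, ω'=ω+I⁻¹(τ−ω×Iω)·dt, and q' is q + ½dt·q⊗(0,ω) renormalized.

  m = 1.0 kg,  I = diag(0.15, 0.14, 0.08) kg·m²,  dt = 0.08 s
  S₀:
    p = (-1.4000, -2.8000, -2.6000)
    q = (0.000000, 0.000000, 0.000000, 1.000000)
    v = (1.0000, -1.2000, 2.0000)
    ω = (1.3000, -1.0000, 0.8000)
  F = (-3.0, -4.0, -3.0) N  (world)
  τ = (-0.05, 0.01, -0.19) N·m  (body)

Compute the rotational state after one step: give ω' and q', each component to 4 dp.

gyro term ω×Iω = (0.0480, 0.0728, 0.0130)
α = I⁻¹(τ − ω×Iω) = (-0.6533, -0.4486, -2.5375)
ω' = ω + α·dt = (1.2477, -1.0359, 0.5970)
2q̇ = q⊗(0,ω) = (-0.8000000, 1.0000000, 1.3000000, 0.0000000)
q + ½dt·q⊗(0,ω), renormalized = (-0.0319, 0.0399, 0.0519, 0.9973)

ω' = (1.2477, -1.0359, 0.5970)
q' = (-0.0319, 0.0399, 0.0519, 0.9973)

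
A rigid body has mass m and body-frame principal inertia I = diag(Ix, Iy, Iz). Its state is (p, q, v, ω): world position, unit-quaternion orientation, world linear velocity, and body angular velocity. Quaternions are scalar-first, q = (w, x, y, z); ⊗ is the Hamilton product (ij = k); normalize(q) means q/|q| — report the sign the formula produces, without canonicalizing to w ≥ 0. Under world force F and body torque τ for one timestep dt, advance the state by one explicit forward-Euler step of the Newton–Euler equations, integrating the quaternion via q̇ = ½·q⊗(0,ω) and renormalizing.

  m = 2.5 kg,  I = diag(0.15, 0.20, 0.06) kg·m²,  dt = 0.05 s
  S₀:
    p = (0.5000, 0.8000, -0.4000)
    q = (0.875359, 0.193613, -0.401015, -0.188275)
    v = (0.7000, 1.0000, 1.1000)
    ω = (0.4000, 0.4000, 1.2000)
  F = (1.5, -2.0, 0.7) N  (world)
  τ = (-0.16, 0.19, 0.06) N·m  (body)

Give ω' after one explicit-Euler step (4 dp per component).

ω' = (0.3691, 0.4367, 1.2433)

gyro term ω×Iω = (-0.0672, 0.0432, 0.0080)
angular accel α = (-0.6187, 0.7340, 0.8667)
new body rate ω' = (0.3691, 0.4367, 1.2433)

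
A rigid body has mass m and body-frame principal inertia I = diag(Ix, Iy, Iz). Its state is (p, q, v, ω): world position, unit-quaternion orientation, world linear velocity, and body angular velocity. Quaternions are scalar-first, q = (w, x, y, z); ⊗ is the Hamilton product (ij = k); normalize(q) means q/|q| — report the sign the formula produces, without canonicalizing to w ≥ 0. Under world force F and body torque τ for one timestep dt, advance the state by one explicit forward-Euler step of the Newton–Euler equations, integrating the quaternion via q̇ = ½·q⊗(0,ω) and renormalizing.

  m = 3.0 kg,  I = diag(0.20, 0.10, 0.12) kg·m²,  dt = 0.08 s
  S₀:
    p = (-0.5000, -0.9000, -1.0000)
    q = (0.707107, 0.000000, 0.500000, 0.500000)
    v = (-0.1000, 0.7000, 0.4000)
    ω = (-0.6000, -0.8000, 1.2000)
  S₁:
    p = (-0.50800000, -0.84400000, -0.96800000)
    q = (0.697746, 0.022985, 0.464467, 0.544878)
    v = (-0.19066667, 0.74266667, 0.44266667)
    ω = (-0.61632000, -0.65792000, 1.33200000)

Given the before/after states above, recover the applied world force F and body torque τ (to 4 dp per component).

velocity change Δv = (-0.09066667, 0.04266667, 0.04266667)
F = m·Δv/dt = (-3.4000, 1.6000, 1.6000)
rate change Δω = (-0.01632000, 0.14208000, 0.13200000)
gyro term ω₀×Iω₀ = (-0.0192, -0.0576, -0.0480)
τ = I·(Δω/dt) + ω₀×(Iω₀) = (-0.0600, 0.1200, 0.1500)

F = (-3.4000, 1.6000, 1.6000)
τ = (-0.0600, 0.1200, 0.1500)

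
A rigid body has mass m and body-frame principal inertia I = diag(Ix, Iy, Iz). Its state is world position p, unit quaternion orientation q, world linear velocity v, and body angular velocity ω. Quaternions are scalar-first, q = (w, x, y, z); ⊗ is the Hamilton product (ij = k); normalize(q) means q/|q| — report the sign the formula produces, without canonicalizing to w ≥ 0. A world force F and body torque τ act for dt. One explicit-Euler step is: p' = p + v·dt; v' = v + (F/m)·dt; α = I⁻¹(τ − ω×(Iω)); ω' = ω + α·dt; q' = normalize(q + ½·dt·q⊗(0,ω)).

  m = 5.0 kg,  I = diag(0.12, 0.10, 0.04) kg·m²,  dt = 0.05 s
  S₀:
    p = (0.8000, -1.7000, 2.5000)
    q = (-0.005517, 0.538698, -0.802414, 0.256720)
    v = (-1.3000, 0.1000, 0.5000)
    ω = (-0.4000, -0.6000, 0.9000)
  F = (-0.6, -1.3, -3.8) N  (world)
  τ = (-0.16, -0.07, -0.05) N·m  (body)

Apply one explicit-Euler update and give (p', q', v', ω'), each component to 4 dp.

p' = (0.7350, -1.6950, 2.5250)
q' = (-0.0179, 0.5243, -0.8167, 0.2404)
v' = (-1.3060, 0.0870, 0.4620)
ω' = (-0.4802, -0.6206, 0.8435)

a = (-0.1200, -0.2600, -0.7600)
new position p' = (0.7350, -1.6950, 2.5250)
v' = v + a·dt = (-1.3060, 0.0870, 0.4620)
ω×(Iω) gyroscopic = (0.0324, -0.0288, -0.0048)
angular accel α = (-1.6033, -0.4120, -1.1300)
new body rate ω' = (-0.4802, -0.6206, 0.8435)
Hamilton product q⊗(0,ω) = (-0.4970172, -0.5659338, -0.5842060, -0.6491497)
updated quaternion q' = (-0.0179, 0.5243, -0.8167, 0.2404)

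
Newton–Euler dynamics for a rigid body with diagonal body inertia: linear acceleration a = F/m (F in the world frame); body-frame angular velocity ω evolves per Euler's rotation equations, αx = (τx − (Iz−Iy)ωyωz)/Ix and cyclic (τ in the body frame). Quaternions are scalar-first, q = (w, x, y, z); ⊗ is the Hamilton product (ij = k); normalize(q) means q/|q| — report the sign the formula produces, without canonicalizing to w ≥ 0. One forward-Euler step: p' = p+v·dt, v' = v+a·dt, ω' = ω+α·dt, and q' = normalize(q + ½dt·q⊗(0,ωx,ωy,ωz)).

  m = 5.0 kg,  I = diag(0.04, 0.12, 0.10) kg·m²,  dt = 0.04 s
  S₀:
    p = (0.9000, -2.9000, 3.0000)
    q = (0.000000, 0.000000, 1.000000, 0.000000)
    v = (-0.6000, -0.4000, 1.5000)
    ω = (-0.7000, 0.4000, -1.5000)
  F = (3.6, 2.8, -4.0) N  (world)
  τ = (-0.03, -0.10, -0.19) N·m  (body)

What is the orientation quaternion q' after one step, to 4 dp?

2q̇ = q⊗(0,ω) = (-0.4000000, -1.5000000, 0.0000000, 0.7000000)
q + ½dt·q⊗(0,ω), renormalized = (-0.0080, -0.0300, 0.9994, 0.0140)

q' = (-0.0080, -0.0300, 0.9994, 0.0140)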